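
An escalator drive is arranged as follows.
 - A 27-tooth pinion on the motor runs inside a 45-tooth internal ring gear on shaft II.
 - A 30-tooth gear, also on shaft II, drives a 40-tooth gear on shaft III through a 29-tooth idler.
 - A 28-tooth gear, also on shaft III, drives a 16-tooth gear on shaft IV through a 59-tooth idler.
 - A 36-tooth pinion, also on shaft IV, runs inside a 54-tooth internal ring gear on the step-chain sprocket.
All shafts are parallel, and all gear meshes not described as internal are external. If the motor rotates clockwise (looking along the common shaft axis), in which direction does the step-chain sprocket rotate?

clockwise

the motor → shaft II: internal mesh, same direction → CW.
shaft II → shaft III: driver → idler → driven is 2 external meshes, 2 reversals → CW.
shaft III → shaft IV: driver → idler → driven is 2 external meshes, 2 reversals → CW.
shaft IV → the step-chain sprocket: internal mesh, same direction → CW.
4 reversals in total — an even number — so the step-chain sprocket turns the same way as the motor.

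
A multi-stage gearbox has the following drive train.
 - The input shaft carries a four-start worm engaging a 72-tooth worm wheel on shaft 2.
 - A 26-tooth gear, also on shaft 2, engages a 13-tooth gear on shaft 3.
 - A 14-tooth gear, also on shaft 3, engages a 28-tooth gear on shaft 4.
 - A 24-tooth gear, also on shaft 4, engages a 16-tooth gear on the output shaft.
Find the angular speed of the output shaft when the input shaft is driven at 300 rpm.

the input shaft → shaft 2 (worm, 72/4): 300 ÷ 18 = 16.667 rpm
shaft 2 → shaft 3 (gear mesh, 13/26): 16.667 ÷ 0.5 = 33.333 rpm
shaft 3 → shaft 4 (gear mesh, 28/14): 33.333 ÷ 2 = 16.667 rpm
shaft 4 → the output shaft (gear mesh, 16/24): 16.667 ÷ 0.66667 = 25 rpm

25 rpm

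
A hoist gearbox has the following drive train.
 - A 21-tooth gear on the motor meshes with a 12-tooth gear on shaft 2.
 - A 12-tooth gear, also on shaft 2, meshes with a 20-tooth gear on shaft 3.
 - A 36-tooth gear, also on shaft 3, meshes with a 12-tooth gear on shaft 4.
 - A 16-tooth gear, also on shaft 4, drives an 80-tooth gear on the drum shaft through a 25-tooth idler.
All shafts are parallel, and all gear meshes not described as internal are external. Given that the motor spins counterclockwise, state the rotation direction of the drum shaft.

clockwise

the motor → shaft 2: external mesh, 1 reversal → CW.
shaft 2 → shaft 3: external mesh, 1 reversal → CCW.
shaft 3 → shaft 4: external mesh, 1 reversal → CW.
shaft 4 → the drum shaft: driver → idler → driven is 2 external meshes, 2 reversals → CW.
5 reversals in total — an odd number — so the drum shaft turns opposite to the motor.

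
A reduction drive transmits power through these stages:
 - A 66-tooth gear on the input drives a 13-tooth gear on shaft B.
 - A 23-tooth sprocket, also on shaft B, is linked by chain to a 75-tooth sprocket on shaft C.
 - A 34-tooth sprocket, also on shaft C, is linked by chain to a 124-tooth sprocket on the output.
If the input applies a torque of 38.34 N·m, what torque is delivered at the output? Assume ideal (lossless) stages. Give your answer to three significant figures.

After the gear mesh (13/66): 38.34 × 0.19697 = 7.5518 N·m
After the chain (75/23): 7.5518 × 3.2609 = 24.625 N·m
After the chain (124/34): 24.625 × 3.6471 = 89.811 N·m

89.8 N·m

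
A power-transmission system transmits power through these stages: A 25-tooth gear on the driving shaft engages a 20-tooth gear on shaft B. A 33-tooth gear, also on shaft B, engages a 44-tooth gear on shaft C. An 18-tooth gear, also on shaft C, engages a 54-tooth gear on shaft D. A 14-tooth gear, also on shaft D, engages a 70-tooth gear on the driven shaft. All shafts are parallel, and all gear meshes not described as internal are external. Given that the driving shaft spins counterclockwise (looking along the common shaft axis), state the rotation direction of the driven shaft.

counterclockwise

the driving shaft → shaft B: external mesh, 1 reversal → CW.
shaft B → shaft C: external mesh, 1 reversal → CCW.
shaft C → shaft D: external mesh, 1 reversal → CW.
shaft D → the driven shaft: external mesh, 1 reversal → CCW.
4 reversals in total — an even number — so the driven shaft turns the same way as the driving shaft.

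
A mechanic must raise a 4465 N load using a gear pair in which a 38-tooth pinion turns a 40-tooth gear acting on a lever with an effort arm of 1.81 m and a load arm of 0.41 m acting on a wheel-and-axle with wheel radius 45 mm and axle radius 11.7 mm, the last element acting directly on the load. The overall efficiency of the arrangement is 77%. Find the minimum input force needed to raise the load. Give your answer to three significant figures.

324 N

Gear pair MA = 40/38 = 1.0526.
Lever MA = effort arm / load arm = 1.81/0.41 = 4.4146.
Wheel-and-axle MA = R/r = 45/11.7 = 3.8462.
Combined ideal MA = 1.0526 × 4.4146 × 3.8462 = 17.873.
Actual MA = 17.873 × 0.77 = 13.762.
Effort = load / actual MA = 4465 / 13.762 = 324.44 N.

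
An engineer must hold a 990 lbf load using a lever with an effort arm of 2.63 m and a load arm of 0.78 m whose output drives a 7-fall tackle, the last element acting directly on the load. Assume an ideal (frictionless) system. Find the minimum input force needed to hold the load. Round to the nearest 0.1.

Lever MA = effort arm / load arm = 2.63/0.78 = 3.3718.
Block-and-tackle MA = number of supporting rope parts = 7.
Combined ideal MA = 3.3718 × 7 = 23.603.
Effort = load / MA = 990 / 23.603 = 41.945 lbf.

41.9 lbf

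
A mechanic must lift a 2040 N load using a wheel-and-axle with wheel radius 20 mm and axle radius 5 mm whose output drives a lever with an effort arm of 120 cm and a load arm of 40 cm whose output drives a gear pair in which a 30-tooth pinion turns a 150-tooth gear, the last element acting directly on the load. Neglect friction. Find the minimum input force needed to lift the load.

34 N

Wheel-and-axle MA = R/r = 20/5 = 4.
Lever MA = effort arm / load arm = 120/40 = 3.
Gear pair MA = 150/30 = 5.
Combined ideal MA = 4 × 3 × 5 = 60.
Effort = load / MA = 2040 / 60 = 34 N.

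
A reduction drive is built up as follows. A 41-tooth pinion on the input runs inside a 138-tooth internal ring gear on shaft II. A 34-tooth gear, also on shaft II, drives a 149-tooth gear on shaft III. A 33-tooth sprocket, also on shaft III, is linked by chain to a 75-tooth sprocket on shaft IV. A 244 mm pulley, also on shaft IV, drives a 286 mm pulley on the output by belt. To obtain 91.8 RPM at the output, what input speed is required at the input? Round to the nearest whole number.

Overall ratio R = 3.3659 × 4.3824 × 2.2727 × 1.1721 = 39.294.
Required input speed = output speed × R = 91.8 × 39.294 = 3607.2 RPM.

3607 RPM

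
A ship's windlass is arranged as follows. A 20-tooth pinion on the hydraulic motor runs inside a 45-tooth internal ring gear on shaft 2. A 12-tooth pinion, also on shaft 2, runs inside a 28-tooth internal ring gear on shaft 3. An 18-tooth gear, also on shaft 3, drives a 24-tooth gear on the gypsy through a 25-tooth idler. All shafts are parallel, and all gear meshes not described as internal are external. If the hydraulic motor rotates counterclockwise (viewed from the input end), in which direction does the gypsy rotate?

counterclockwise

the hydraulic motor → shaft 2: internal mesh, same direction → CCW.
shaft 2 → shaft 3: internal mesh, same direction → CCW.
shaft 3 → the gypsy: driver → idler → driven is 2 external meshes, 2 reversals → CCW.
2 reversals in total — an even number — so the gypsy turns the same way as the hydraulic motor.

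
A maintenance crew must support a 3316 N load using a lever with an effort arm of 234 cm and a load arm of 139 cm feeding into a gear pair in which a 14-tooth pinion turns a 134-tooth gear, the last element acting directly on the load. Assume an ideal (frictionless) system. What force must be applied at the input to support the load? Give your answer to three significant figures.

206 N

Lever MA = effort arm / load arm = 234/139 = 1.6835.
Gear pair MA = 134/14 = 9.5714.
Combined ideal MA = 1.6835 × 9.5714 = 16.113.
Effort = load / MA = 3316 / 16.113 = 205.8 N.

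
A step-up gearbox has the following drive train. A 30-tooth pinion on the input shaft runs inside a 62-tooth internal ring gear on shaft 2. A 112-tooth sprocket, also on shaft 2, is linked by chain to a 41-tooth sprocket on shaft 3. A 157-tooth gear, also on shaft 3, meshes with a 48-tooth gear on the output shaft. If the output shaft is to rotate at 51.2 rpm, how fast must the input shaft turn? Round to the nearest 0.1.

11.8 rpm

Overall ratio R = 2.0667 × 0.36607 × 0.30573 = 0.2313.
Required input speed = output speed × R = 51.2 × 0.2313 = 11.843 rpm.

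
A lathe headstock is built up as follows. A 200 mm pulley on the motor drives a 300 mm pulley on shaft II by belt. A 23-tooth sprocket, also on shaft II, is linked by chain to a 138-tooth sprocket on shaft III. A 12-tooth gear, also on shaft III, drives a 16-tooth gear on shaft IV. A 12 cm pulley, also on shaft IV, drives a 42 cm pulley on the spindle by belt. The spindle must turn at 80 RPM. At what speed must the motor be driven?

Overall ratio R = 1.5 × 6 × 1.3333 × 3.5 = 42.
Required input speed = output speed × R = 80 × 42 = 3360 RPM.

3360 RPM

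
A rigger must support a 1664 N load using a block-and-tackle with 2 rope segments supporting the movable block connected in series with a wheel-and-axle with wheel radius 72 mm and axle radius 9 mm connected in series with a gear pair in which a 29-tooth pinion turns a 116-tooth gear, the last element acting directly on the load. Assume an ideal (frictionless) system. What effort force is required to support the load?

Block-and-tackle MA = number of supporting rope parts = 2.
Wheel-and-axle MA = R/r = 72/9 = 8.
Gear pair MA = 116/29 = 4.
Combined ideal MA = 2 × 8 × 4 = 64.
Effort = load / MA = 1664 / 64 = 26 N.

26 N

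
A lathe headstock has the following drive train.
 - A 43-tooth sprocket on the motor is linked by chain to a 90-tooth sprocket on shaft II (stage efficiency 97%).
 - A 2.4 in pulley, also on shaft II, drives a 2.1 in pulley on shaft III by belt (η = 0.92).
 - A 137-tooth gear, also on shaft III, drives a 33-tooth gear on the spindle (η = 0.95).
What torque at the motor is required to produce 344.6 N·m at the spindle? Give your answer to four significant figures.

921.4 N·m

Overall ratio R = 2.093 × 0.875 × 0.24088 = 0.44114; overall efficiency η = 0.97 × 0.92 × 0.95 = 0.8478.
Input torque = output torque / (R × η) = 344.6 / (0.44114 × 0.8478) = 921.42 N·m.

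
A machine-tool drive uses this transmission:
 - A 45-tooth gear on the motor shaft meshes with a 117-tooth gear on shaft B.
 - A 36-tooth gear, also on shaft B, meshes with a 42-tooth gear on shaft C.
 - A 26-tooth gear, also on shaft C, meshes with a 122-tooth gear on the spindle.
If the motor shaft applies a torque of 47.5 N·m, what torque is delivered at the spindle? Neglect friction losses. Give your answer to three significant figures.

676 N·m

After the gear mesh (117/45): 47.5 × 2.6 = 123.5 N·m
After the gear mesh (42/36): 123.5 × 1.1667 = 144.08 N·m
After the gear mesh (122/26): 144.08 × 4.6923 = 676.08 N·m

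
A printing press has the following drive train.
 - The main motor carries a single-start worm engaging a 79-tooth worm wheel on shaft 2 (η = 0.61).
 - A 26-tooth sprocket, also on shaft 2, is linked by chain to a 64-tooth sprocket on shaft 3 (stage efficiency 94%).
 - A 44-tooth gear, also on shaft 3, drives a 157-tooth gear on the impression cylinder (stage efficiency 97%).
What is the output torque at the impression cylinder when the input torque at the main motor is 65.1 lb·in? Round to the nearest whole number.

Worm: ratio = 79/1 = 79; torque at shaft 2 = 65.1 × 79 × 0.61 = 3137.2 lb·in.
Chain: ratio = 64/26 = 2.4615; torque at shaft 3 = 3137.2 × 2.4615 × 0.94 = 7258.9 lb·in.
Gear mesh: ratio = 157/44 = 3.5682; torque at the impression cylinder = 7258.9 × 3.5682 × 0.97 = 25124 lb·in.

25124 lb·in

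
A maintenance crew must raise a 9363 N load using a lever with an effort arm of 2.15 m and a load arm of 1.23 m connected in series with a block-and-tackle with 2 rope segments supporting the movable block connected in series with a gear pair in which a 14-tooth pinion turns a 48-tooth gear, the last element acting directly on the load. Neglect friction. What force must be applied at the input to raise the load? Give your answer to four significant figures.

Lever MA = effort arm / load arm = 2.15/1.23 = 1.748.
Block-and-tackle MA = number of supporting rope parts = 2.
Gear pair MA = 48/14 = 3.4286.
Combined ideal MA = 1.748 × 2 × 3.4286 = 11.986.
Effort = load / MA = 9363 / 11.986 = 781.16 N.

781.2 N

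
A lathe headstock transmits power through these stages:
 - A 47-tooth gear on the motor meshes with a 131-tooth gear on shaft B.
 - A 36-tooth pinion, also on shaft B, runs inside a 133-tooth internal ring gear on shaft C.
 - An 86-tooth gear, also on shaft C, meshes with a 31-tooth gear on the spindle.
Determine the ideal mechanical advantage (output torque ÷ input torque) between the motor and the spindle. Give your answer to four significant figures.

Each stage contributes driven/driver: gear mesh 131/47 = 2.7872, internal gear 133/36 = 3.6944, gear mesh 31/86 = 0.36047.
Overall: 2.7872 × 3.6944 × 0.36047 = 3.7118.

3.712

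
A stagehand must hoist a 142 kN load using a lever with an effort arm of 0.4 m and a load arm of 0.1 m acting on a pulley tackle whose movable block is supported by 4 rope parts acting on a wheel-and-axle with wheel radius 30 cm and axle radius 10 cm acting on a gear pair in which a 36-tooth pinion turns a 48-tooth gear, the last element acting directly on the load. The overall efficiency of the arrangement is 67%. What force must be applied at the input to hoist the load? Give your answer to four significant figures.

Lever MA = effort arm / load arm = 0.4/0.1 = 4.
Block-and-tackle MA = number of supporting rope parts = 4.
Wheel-and-axle MA = R/r = 30/10 = 3.
Gear pair MA = 48/36 = 1.3333.
Combined ideal MA = 4 × 4 × 3 × 1.3333 = 64.
Actual MA = 64 × 0.67 = 42.88.
Effort = load / actual MA = 142 / 42.88 = 3.3116 kN.

3.312 kN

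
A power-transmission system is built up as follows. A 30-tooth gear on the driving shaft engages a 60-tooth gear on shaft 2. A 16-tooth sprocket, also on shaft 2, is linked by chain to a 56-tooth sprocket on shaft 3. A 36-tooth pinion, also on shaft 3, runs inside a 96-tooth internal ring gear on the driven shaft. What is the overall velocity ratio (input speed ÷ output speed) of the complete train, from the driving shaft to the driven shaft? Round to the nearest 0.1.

18.7

Each stage contributes driven/driver: gear mesh 60/30 = 2, chain 56/16 = 3.5, internal gear 96/36 = 2.6667.
Overall: 2 × 3.5 × 2.6667 = 18.667.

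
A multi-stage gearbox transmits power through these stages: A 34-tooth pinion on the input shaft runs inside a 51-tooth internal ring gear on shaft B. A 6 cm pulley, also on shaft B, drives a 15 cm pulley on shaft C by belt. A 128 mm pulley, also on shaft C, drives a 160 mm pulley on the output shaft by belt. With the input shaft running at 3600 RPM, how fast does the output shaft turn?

768 RPM

the input shaft → shaft B (internal gear, 51/34): 3600 ÷ 1.5 = 2400 RPM
shaft B → shaft C (belt, 15/6): 2400 ÷ 2.5 = 960 RPM
shaft C → the output shaft (belt, 160/128): 960 ÷ 1.25 = 768 RPM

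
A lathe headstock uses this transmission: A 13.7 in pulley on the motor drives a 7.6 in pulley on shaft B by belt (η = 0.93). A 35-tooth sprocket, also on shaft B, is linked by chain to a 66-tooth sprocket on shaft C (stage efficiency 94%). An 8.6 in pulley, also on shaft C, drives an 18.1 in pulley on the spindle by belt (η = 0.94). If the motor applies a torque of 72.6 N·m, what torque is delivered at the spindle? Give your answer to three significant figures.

131 N·m

belt 7.6/13.7 = 0.55474 → τ = 72.6·0.55474·0.93 = 37.455 N·m
chain 66/35 = 1.8857 → τ = 37.455·1.8857·0.94 = 66.392 N·m
belt 18.1/8.6 = 2.1047 → τ = 66.392·2.1047·0.94 = 131.35 N·m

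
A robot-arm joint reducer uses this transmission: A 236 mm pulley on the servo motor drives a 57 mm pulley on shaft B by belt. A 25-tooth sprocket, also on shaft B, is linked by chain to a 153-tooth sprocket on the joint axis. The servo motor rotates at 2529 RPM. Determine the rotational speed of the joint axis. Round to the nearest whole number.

Belt: ratio = 57/236 = 0.24153, so shaft B turns at 2529 / 0.24153 = 10471 RPM.
Chain: ratio = 153/25 = 6.12, so the joint axis turns at 10471 / 6.12 = 1710.9 RPM.

1711 RPM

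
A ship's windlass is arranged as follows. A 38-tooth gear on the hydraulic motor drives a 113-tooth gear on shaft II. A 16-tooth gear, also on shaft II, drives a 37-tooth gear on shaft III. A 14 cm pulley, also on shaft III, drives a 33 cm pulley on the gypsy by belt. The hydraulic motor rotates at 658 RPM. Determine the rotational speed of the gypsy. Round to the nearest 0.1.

40.6 RPM

gear mesh 113/38 = 2.9737 → 658/2.9737 = 221.27 RPM
gear mesh 37/16 = 2.3125 → 221.27/2.3125 = 95.686 RPM
belt 33/14 = 2.3571 → 95.686/2.3571 = 40.594 RPM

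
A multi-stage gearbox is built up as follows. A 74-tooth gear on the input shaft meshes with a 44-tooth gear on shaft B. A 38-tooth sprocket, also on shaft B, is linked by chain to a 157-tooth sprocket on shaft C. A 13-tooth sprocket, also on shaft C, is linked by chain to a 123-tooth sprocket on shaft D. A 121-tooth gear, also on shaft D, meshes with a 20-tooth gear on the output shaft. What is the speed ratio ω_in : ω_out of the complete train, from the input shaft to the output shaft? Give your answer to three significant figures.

Each stage contributes driven/driver: gear mesh 44/74 = 0.59459, chain 157/38 = 4.1316, chain 123/13 = 9.4615, gear mesh 20/121 = 0.16529.
Overall: 0.59459 × 4.1316 × 9.4615 × 0.16529 = 3.8419.

3.84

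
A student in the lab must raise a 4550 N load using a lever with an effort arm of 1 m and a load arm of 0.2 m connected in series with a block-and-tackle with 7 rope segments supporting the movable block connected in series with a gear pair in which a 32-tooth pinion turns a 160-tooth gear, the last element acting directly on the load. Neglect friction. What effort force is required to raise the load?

Lever MA = effort arm / load arm = 1/0.2 = 5.
Block-and-tackle MA = number of supporting rope parts = 7.
Gear pair MA = 160/32 = 5.
Combined ideal MA = 5 × 7 × 5 = 175.
Effort = load / MA = 4550 / 175 = 26 N.

26 N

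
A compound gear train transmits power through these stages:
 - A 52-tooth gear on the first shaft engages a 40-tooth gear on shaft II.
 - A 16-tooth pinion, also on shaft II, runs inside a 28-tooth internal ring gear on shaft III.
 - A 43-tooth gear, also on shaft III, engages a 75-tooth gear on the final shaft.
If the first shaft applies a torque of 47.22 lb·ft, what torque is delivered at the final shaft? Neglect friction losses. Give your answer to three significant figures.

111 lb·ft

gear mesh 40/52 = 0.76923 → τ = 47.22·0.76923 = 36.323 lb·ft
internal gear 28/16 = 1.75 → τ = 36.323·1.75 = 63.565 lb·ft
gear mesh 75/43 = 1.7442 → τ = 63.565·1.7442 = 110.87 lb·ft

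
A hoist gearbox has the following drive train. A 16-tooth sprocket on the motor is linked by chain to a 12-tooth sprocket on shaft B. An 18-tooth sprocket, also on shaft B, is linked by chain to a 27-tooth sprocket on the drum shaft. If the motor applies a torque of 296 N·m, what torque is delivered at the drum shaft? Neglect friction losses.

333 N·m

After the chain (12/16): 296 × 0.75 = 222 N·m
After the chain (27/18): 222 × 1.5 = 333 N·m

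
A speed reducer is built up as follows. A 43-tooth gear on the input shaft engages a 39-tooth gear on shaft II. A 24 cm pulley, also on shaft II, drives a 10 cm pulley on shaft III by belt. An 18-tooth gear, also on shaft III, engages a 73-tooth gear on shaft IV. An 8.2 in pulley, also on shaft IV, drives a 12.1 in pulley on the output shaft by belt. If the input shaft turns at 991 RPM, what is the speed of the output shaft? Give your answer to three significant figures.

Gear mesh: ratio = 39/43 = 0.90698, so shaft II turns at 991 / 0.90698 = 1092.6 RPM.
Belt: ratio = 10/24 = 0.41667, so shaft III turns at 1092.6 / 0.41667 = 2622.3 RPM.
Gear mesh: ratio = 73/18 = 4.0556, so shaft IV turns at 2622.3 / 4.0556 = 646.6 RPM.
Belt: ratio = 12.1/8.2 = 1.4756, so the output shaft turns at 646.6 / 1.4756 = 438.19 RPM.

438 RPM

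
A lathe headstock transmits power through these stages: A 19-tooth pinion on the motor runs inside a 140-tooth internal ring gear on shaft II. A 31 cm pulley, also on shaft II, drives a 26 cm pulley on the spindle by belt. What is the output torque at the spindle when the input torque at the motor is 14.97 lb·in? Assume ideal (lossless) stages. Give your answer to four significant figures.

92.51 lb·in

Internal gear: ratio = 140/19 = 7.3684; torque at shaft II = 14.97 × 7.3684 = 110.31 lb·in.
Belt: ratio = 26/31 = 0.83871; torque at the spindle = 110.31 × 0.83871 = 92.514 lb·in.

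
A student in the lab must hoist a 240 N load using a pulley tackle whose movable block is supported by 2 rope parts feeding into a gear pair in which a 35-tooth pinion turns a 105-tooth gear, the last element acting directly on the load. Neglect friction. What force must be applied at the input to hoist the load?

40 N

Block-and-tackle MA = number of supporting rope parts = 2.
Gear pair MA = 105/35 = 3.
Combined ideal MA = 2 × 3 = 6.
Effort = load / MA = 240 / 6 = 40 N.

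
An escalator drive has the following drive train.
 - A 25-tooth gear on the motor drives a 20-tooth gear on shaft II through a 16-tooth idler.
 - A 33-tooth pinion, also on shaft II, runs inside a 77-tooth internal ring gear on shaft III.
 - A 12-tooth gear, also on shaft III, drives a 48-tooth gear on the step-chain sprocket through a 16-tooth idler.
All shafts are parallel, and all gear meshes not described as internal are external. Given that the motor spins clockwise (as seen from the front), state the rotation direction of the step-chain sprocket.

the motor → shaft II: driver → idler → driven is 2 external meshes, 2 reversals → CW.
shaft II → shaft III: internal mesh, same direction → CW.
shaft III → the step-chain sprocket: driver → idler → driven is 2 external meshes, 2 reversals → CW.
4 reversals in total — an even number — so the step-chain sprocket turns the same way as the motor.

clockwise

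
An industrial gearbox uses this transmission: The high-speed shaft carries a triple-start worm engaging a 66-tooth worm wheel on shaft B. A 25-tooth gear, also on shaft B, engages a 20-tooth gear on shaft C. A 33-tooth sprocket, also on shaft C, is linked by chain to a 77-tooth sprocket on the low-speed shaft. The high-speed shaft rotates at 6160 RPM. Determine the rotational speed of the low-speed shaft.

150 RPM

Worm: ratio = 66/3 = 22, so shaft B turns at 6160 / 22 = 280 RPM.
Gear mesh: ratio = 20/25 = 0.8, so shaft C turns at 280 / 0.8 = 350 RPM.
Chain: ratio = 77/33 = 2.3333, so the low-speed shaft turns at 350 / 2.3333 = 150 RPM.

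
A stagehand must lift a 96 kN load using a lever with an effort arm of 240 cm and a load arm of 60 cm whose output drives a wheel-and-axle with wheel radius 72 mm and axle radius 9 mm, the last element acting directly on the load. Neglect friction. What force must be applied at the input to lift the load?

3 kN

Lever MA = effort arm / load arm = 240/60 = 4.
Wheel-and-axle MA = R/r = 72/9 = 8.
Combined ideal MA = 4 × 8 = 32.
Effort = load / MA = 96 / 32 = 3 kN.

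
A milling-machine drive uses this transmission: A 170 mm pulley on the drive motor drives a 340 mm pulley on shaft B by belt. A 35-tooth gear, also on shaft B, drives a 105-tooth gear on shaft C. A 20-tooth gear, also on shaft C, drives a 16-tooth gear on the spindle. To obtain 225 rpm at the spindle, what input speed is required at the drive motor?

Overall ratio R = 2 × 3 × 0.8 = 4.8.
Required input speed = output speed × R = 225 × 4.8 = 1080 rpm.

1080 rpm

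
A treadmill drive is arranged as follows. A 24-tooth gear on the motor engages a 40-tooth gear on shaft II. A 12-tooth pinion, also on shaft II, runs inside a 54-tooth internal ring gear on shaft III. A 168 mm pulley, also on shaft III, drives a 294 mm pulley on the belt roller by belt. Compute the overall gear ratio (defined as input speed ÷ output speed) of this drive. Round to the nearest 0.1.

Each stage contributes driven/driver: gear mesh 40/24 = 1.6667, internal gear 54/12 = 4.5, belt 294/168 = 1.75.
Overall: 1.6667 × 4.5 × 1.75 = 13.125.

13.1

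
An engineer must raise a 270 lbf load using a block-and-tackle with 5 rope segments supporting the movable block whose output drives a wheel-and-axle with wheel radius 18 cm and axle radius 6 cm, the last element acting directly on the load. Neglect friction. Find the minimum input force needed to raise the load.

Block-and-tackle MA = number of supporting rope parts = 5.
Wheel-and-axle MA = R/r = 18/6 = 3.
Combined ideal MA = 5 × 3 = 15.
Effort = load / MA = 270 / 15 = 18 lbf.

18 lbf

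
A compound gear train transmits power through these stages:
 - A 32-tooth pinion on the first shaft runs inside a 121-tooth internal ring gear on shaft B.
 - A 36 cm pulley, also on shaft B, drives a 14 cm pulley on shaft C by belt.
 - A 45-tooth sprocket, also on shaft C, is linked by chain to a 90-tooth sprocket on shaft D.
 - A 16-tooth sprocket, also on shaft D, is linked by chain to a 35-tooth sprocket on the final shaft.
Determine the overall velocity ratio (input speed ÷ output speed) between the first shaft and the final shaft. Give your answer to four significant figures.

6.433

Each stage contributes driven/driver: internal gear 121/32 = 3.7812, belt 14/36 = 0.38889, chain 90/45 = 2, chain 35/16 = 2.1875.
Overall: 3.7812 × 0.38889 × 2 × 2.1875 = 6.4334.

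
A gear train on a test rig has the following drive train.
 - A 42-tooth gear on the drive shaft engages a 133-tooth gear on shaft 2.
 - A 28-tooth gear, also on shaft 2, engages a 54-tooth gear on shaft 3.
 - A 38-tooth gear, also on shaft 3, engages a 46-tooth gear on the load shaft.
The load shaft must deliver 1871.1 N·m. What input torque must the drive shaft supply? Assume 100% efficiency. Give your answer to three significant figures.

Overall ratio R = 3.1667 × 1.9286 × 1.2105 = 7.3929.
Input torque = output torque / R = 1871.1 / 7.3929 = 253.1 N·m.

253 N·m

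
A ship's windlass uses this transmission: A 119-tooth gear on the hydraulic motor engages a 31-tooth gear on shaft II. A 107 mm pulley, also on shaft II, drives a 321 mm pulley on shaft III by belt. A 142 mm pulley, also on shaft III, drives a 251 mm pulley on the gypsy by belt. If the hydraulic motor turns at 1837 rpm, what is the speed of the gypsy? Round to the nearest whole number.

1330 rpm

the hydraulic motor → shaft II (gear mesh, 31/119): 1837 ÷ 0.2605 = 7051.7 rpm
shaft II → shaft III (belt, 321/107): 7051.7 ÷ 3 = 2350.6 rpm
shaft III → the gypsy (belt, 251/142): 2350.6 ÷ 1.7676 = 1329.8 rpm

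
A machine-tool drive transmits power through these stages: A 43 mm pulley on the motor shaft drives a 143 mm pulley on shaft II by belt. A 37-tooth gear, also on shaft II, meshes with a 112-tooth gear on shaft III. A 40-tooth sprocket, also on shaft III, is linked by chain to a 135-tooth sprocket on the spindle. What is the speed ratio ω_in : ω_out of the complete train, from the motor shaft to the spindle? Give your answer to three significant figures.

34.0

Each stage contributes driven/driver: belt 143/43 = 3.3256, gear mesh 112/37 = 3.027, chain 135/40 = 3.375.
Overall: 3.3256 × 3.027 × 3.375 = 33.975.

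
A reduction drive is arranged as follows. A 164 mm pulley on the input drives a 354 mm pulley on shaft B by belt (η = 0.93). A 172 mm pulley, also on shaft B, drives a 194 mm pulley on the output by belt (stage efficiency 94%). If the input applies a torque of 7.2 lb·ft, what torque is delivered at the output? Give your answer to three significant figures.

15.3 lb·ft

Belt: ratio = 354/164 = 2.1585; torque at shaft B = 7.2 × 2.1585 × 0.93 = 14.454 lb·ft.
Belt: ratio = 194/172 = 1.1279; torque at the output = 14.454 × 1.1279 × 0.94 = 15.324 lb·ft.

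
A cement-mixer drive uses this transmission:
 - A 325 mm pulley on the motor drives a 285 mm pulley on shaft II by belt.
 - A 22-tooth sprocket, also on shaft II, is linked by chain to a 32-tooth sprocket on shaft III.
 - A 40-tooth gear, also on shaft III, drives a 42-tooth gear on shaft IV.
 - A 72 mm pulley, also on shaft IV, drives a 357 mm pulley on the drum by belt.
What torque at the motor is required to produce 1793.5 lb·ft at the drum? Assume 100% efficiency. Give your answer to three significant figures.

Overall ratio R = 0.87692 × 1.4545 × 1.05 × 4.9583 = 6.6407.
Input torque = output torque / R = 1793.5 / 6.6407 = 270.08 lb·ft.

270 lb·ft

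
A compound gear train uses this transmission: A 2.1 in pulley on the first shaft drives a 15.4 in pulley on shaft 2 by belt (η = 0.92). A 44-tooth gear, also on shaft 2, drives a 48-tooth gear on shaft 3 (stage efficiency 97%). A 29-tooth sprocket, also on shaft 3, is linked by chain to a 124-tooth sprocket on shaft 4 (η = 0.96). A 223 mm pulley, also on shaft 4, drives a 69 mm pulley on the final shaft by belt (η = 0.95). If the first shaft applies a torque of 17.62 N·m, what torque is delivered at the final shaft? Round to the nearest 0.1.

After the belt (15.4/2.1): 17.62 × 7.3333 × 0.92 = 118.88 N·m
After the gear mesh (48/44): 118.88 × 1.0909 × 0.97 = 125.79 N·m
After the chain (124/29): 125.79 × 4.2759 × 0.96 = 516.36 N·m
After the belt (69/223): 516.36 × 0.30942 × 0.95 = 151.78 N·m

151.8 N·m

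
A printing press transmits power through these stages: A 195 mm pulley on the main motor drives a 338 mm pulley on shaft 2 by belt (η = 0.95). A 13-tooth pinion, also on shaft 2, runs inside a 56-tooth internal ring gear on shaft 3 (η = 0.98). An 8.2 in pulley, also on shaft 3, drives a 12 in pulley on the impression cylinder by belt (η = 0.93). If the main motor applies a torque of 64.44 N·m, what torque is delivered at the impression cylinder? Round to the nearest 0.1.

609.7 N·m

belt 338/195 = 1.7333 → τ = 64.44·1.7333·0.95 = 106.11 N·m
internal gear 56/13 = 4.3077 → τ = 106.11·4.3077·0.98 = 447.95 N·m
belt 12/8.2 = 1.4634 → τ = 447.95·1.4634·0.93 = 609.65 N·m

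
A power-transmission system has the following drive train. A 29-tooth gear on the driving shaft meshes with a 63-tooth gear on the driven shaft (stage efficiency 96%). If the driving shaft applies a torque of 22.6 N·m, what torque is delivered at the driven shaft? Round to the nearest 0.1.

After the gear mesh (63/29): 22.6 × 2.1724 × 0.96 = 47.133 N·m

47.1 N·m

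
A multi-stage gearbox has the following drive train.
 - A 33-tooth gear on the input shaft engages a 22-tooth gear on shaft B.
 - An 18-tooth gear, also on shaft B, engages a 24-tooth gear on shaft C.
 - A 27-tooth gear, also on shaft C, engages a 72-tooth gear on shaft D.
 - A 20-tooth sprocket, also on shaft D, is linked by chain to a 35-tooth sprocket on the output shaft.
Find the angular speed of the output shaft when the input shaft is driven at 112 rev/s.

Gear mesh: ratio = 22/33 = 0.66667, so shaft B turns at 112 / 0.66667 = 168 rev/s.
Gear mesh: ratio = 24/18 = 1.3333, so shaft C turns at 168 / 1.3333 = 126 rev/s.
Gear mesh: ratio = 72/27 = 2.6667, so shaft D turns at 126 / 2.6667 = 47.25 rev/s.
Chain: ratio = 35/20 = 1.75, so the output shaft turns at 47.25 / 1.75 = 27 rev/s.

27 rev/s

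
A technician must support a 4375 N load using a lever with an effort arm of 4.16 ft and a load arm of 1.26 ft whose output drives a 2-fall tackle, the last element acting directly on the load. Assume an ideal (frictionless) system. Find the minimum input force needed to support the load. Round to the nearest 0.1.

Lever MA = effort arm / load arm = 4.16/1.26 = 3.3016.
Block-and-tackle MA = number of supporting rope parts = 2.
Combined ideal MA = 3.3016 × 2 = 6.6032.
Effort = load / MA = 4375 / 6.6032 = 662.56 N.

662.6 N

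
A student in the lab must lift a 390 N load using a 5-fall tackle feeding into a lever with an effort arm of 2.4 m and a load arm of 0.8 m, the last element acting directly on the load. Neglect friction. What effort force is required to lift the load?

Block-and-tackle MA = number of supporting rope parts = 5.
Lever MA = effort arm / load arm = 2.4/0.8 = 3.
Combined ideal MA = 5 × 3 = 15.
Effort = load / MA = 390 / 15 = 26 N.

26 N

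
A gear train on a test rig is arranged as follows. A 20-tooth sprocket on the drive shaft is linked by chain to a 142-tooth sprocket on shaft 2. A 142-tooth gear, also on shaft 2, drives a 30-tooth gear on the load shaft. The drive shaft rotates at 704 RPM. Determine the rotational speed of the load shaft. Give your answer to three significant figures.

469 RPM

the drive shaft → shaft 2 (chain, 142/20): 704 ÷ 7.1 = 99.155 RPM
shaft 2 → the load shaft (gear mesh, 30/142): 99.155 ÷ 0.21127 = 469.33 RPM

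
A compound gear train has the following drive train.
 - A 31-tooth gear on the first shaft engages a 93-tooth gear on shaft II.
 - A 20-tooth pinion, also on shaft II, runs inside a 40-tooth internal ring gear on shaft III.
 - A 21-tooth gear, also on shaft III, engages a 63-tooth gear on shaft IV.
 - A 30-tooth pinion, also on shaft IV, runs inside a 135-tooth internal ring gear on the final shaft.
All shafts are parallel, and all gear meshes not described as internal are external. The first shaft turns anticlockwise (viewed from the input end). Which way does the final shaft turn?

the first shaft → shaft II: external mesh, 1 reversal → CW.
shaft II → shaft III: internal mesh, same direction → CW.
shaft III → shaft IV: external mesh, 1 reversal → CCW.
shaft IV → the final shaft: internal mesh, same direction → CCW.
2 reversals in total — an even number — so the final shaft turns the same way as the first shaft.

anticlockwise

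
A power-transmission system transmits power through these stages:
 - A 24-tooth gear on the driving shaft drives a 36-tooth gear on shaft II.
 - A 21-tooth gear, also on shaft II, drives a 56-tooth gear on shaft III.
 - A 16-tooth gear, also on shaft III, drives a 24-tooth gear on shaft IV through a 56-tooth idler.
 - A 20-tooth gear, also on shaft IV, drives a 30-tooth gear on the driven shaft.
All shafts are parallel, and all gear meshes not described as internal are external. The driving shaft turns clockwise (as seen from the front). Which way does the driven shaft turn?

the driving shaft → shaft II: external mesh, 1 reversal → CCW.
shaft II → shaft III: external mesh, 1 reversal → CW.
shaft III → shaft IV: driver → idler → driven is 2 external meshes, 2 reversals → CW.
shaft IV → the driven shaft: external mesh, 1 reversal → CCW.
5 reversals in total — an odd number — so the driven shaft turns opposite to the driving shaft.

counterclockwise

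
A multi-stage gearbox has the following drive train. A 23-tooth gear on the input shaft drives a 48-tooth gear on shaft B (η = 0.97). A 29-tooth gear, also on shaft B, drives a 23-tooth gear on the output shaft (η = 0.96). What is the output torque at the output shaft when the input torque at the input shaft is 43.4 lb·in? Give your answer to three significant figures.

gear mesh 48/23 = 2.087 → τ = 43.4·2.087·0.97 = 87.857 lb·in
gear mesh 23/29 = 0.7931 → τ = 87.857·0.7931·0.96 = 66.892 lb·in

66.9 lb·in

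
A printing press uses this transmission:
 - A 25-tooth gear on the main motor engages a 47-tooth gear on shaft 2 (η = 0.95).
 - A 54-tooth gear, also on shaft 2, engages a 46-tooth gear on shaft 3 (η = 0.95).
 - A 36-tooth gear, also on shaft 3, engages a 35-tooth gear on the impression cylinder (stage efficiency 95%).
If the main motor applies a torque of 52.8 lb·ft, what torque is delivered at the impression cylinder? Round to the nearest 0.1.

70.5 lb·ft

After the gear mesh (47/25): 52.8 × 1.88 × 0.95 = 94.301 lb·ft
After the gear mesh (46/54): 94.301 × 0.85185 × 0.95 = 76.314 lb·ft
After the gear mesh (35/36): 76.314 × 0.97222 × 0.95 = 70.484 lb·ft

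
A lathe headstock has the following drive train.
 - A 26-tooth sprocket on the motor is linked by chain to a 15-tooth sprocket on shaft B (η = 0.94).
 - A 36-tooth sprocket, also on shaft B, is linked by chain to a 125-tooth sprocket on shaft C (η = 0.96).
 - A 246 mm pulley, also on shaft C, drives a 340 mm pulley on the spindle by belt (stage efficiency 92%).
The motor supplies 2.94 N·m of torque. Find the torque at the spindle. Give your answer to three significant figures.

Chain: ratio = 15/26 = 0.57692; torque at shaft B = 2.94 × 0.57692 × 0.94 = 1.5944 N·m.
Chain: ratio = 125/36 = 3.4722; torque at shaft C = 1.5944 × 3.4722 × 0.96 = 5.3146 N·m.
Belt: ratio = 340/246 = 1.3821; torque at the spindle = 5.3146 × 1.3821 × 0.92 = 6.7578 N·m.

6.76 N·m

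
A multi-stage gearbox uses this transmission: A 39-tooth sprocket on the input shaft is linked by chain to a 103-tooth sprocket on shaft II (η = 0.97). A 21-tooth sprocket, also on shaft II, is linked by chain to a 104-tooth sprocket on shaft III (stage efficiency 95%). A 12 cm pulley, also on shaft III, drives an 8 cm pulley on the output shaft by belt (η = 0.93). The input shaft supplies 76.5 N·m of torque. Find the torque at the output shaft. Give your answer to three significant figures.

572 N·m

After the chain (103/39): 76.5 × 2.641 × 0.97 = 195.98 N·m
After the chain (104/21): 195.98 × 4.9524 × 0.95 = 922.03 N·m
After the belt (8/12): 922.03 × 0.66667 × 0.93 = 571.66 N·m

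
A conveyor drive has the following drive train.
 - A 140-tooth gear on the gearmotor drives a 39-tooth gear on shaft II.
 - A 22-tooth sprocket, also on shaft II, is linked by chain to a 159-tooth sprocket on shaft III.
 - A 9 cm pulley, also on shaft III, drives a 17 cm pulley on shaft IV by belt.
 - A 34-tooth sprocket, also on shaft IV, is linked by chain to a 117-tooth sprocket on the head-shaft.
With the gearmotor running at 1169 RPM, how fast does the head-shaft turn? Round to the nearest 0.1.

the gearmotor → shaft II (gear mesh, 39/140): 1169 ÷ 0.27857 = 4196.4 RPM
shaft II → shaft III (chain, 159/22): 4196.4 ÷ 7.2273 = 580.64 RPM
shaft III → shaft IV (belt, 17/9): 580.64 ÷ 1.8889 = 307.4 RPM
shaft IV → the head-shaft (chain, 117/34): 307.4 ÷ 3.4412 = 89.329 RPM

89.3 RPM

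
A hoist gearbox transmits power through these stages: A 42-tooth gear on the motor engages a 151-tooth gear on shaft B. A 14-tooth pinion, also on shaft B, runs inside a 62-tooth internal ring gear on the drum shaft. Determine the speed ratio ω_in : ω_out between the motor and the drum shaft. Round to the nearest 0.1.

15.9

Each stage contributes driven/driver: gear mesh 151/42 = 3.5952, internal gear 62/14 = 4.4286.
Overall: 3.5952 × 4.4286 = 15.922.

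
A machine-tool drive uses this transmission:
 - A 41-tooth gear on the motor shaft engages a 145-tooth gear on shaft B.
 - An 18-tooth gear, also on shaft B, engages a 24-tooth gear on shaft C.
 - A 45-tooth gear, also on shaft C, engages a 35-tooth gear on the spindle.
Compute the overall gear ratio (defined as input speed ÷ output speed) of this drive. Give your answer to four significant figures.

Each stage contributes driven/driver: gear mesh 145/41 = 3.5366, gear mesh 24/18 = 1.3333, gear mesh 35/45 = 0.77778.
Overall: 3.5366 × 1.3333 × 0.77778 = 3.6676.

3.668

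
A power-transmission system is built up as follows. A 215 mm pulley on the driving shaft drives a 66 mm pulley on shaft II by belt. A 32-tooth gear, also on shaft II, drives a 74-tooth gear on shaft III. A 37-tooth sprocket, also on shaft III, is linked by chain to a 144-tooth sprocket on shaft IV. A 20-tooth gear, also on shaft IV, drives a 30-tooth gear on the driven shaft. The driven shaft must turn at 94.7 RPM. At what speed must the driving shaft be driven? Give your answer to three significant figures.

392 RPM

Overall ratio R = 0.30698 × 2.3125 × 3.8919 × 1.5 = 4.1442.
Required input speed = output speed × R = 94.7 × 4.1442 = 392.45 RPM.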